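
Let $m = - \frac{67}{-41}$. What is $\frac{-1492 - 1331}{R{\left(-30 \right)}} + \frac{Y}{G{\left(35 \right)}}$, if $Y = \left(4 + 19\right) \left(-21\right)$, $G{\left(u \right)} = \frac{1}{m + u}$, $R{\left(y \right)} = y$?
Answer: $- \frac{7216079}{410} \approx -17600.0$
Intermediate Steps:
$m = \frac{67}{41}$ ($m = \left(-67\right) \left(- \frac{1}{41}\right) = \frac{67}{41} \approx 1.6341$)
$G{\left(u \right)} = \frac{1}{\frac{67}{41} + u}$
$Y = -483$ ($Y = 23 \left(-21\right) = -483$)
$\frac{-1492 - 1331}{R{\left(-30 \right)}} + \frac{Y}{G{\left(35 \right)}} = \frac{-1492 - 1331}{-30} - \frac{483}{41 \frac{1}{67 + 41 \cdot 35}} = \left(-2823\right) \left(- \frac{1}{30}\right) - \frac{483}{41 \frac{1}{67 + 1435}} = \frac{941}{10} - \frac{483}{41 \cdot \frac{1}{1502}} = \frac{941}{10} - \frac{483}{\frac{41}{1502}} = \frac{941}{10} - \frac{725466}{41} = - \frac{7216079}{410}$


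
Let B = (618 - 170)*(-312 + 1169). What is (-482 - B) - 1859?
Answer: -386277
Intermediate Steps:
B = 383936 (B = 448*857 = 383936)
(-482 - B) - 1859 = (-482 - 1*383936) - 1859 = (-482 - 383936) - 1859 = -384418 - 1859 = -386277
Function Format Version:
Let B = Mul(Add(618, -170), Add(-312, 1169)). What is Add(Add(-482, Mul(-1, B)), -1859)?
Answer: -386277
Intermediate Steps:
B = 383936 (B = Mul(448, 857) = 383936)
Add(Add(-482, Mul(-1, B)), -1859) = Add(Add(-482, Mul(-1, 383936)), -1859) = Add(Add(-482, -383936), -1859) = Add(-384418, -1859) = -386277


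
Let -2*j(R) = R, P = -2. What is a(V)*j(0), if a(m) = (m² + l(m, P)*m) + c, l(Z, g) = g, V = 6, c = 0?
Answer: 0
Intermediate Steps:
j(R) = -R/2
a(m) = m² - 2*m (a(m) = (m² - 2*m) + 0 = m² - 2*m)
a(V)*j(0) = (6*(-2 + 6))*(-½*0) = (6*4)*0 = 24*0 = 0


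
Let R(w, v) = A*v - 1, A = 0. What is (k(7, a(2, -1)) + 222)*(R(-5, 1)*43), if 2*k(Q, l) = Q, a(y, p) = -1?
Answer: -19393/2 ≈ -9696.5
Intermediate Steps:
R(w, v) = -1 (R(w, v) = 0*v - 1 = 0 - 1 = -1)
k(Q, l) = Q/2
(k(7, a(2, -1)) + 222)*(R(-5, 1)*43) = ((1/2)*7 + 222)*(-1*43) = (7/2 + 222)*(-43) = (451/2)*(-43) = -19393/2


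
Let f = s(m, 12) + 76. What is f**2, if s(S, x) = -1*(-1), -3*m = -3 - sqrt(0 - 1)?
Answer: 5929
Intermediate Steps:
m = 1 + I/3 (m = -(-3 - sqrt(0 - 1))/3 = -(-3 - sqrt(-1))/3 = -(-3 - I)/3 = 1 + I/3 ≈ 1.0 + 0.33333*I)
s(S, x) = 1
f = 77 (f = 1 + 76 = 77)
f**2 = 77**2 = 5929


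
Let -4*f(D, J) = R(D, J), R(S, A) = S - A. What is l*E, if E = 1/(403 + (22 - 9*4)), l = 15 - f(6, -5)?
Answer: 71/1556 ≈ 0.045630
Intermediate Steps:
f(D, J) = -D/4 + J/4 (f(D, J) = -(D - J)/4 = -D/4 + J/4)
l = 71/4 (l = 15 - (-¼*6 + (¼)*(-5)) = 15 - (-3/2 - 5/4) = 15 - 1*(-11/4) = 15 + 11/4 = 71/4 ≈ 17.750)
E = 1/389 (E = 1/(403 + (22 - 36)) = 1/(403 - 14) = 1/389 ≈ 0.0025707)
l*E = (71/4)*(1/389) = 71/1556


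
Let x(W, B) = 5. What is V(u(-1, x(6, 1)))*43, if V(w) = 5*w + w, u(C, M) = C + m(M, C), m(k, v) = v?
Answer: -516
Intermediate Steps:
u(C, M) = 2*C (u(C, M) = C + C = 2*C)
V(w) = 6*w
V(u(-1, x(6, 1)))*43 = (6*(2*(-1)))*43 = (6*(-2))*43 = -12*43 = -516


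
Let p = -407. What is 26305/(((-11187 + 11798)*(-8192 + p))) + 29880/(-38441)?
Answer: -12153875525/15536045473 ≈ -0.78230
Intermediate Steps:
26305/(((-11187 + 11798)*(-8192 + p))) + 29880/(-38441) = 26305/(((-11187 + 11798)*(-8192 - 407))) + 29880/(-38441) = 26305/((611*(-8599))) + 29880*(-1/38441) = 26305/(-5253989) - 29880/38441 = 26305*(-1/5253989) - 29880/38441 = -26305/5253989 - 29880/38441 = -12153875525/15536045473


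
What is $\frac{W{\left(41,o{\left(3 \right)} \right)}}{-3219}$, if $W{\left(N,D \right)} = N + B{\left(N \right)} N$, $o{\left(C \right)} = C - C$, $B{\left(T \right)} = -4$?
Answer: $\frac{41}{1073} \approx 0.038211$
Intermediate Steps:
$o{\left(C \right)} = 0$
$W{\left(N,D \right)} = - 3 N$ ($W{\left(N,D \right)} = N - 4 N = - 3 N$)
$\frac{W{\left(41,o{\left(3 \right)} \right)}}{-3219} = \frac{\left(-3\right) 41}{-3219} = \left(-123\right) \left(- \frac{1}{3219}\right) = \frac{41}{1073}$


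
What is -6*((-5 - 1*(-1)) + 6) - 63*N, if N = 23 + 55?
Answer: -4926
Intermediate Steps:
N = 78
-6*((-5 - 1*(-1)) + 6) - 63*N = -6*((-5 - 1*(-1)) + 6) - 63*78 = -6*((-5 + 1) + 6) - 4914 = -6*(-4 + 6) - 4914 = -6*2 - 4914 = -12 - 4914 = -4926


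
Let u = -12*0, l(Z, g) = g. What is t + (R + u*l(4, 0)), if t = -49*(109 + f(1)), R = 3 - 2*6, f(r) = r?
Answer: -5399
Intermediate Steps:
u = 0
R = -9 (R = 3 - 12 = -9)
t = -5390 (t = -49*(109 + 1) = -49*110 = -5390)
t + (R + u*l(4, 0)) = -5390 + (-9 + 0*0) = -5390 + (-9 + 0) = -5390 - 9 = -5399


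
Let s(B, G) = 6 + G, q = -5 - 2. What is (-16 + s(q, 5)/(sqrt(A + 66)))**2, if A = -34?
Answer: 8313/32 - 44*sqrt(2) ≈ 197.56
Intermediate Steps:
q = -7
(-16 + s(q, 5)/(sqrt(A + 66)))**2 = (-16 + (6 + 5)/(sqrt(-34 + 66)))**2 = (-16 + 11/(sqrt(32)))**2 = (-16 + 11/((4*sqrt(2))))**2 = (-16 + 11*(sqrt(2)/8))**2 = (-16 + 11*sqrt(2)/8)**2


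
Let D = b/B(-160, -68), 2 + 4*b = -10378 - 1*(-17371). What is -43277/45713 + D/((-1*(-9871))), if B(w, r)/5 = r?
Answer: -34193780159/36098641840 ≈ -0.94723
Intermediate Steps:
b = 6991/4 (b = -½ + (-10378 - 1*(-17371))/4 = -½ + (-10378 + 17371)/4 = -½ + (¼)*6993 = -½ + 6993/4 = 6991/4 ≈ 1747.8)
B(w, r) = 5*r
D = -6991/1360 (D = 6991/(4*((5*(-68)))) = (6991/4)/(-340) = (6991/4)*(-1/340) = -6991/1360 ≈ -5.1404)
-43277/45713 + D/((-1*(-9871))) = -43277/45713 - 6991/(1360*((-1*(-9871)))) = -43277*1/45713 - 6991/1360/9871 = -43277/45713 - 6991/1360*1/9871 = -43277/45713 - 6991/13424560 = -34193780159/36098641840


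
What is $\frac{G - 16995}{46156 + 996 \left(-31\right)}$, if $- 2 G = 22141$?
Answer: $- \frac{56131}{30560} \approx -1.8367$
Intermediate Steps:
$G = - \frac{22141}{2}$ ($G = \left(- \frac{1}{2}\right) 22141 = - \frac{22141}{2} \approx -11071.0$)
$\frac{G - 16995}{46156 + 996 \left(-31\right)} = \frac{- \frac{22141}{2} - 16995}{46156 + 996 \left(-31\right)} = - \frac{56131}{2 \left(46156 - 30876\right)} = - \frac{56131}{2 \cdot 15280} = \left(- \frac{56131}{2}\right) \frac{1}{15280} = - \frac{56131}{30560}$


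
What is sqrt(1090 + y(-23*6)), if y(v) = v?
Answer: 2*sqrt(238) ≈ 30.854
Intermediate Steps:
sqrt(1090 + y(-23*6)) = sqrt(1090 - 23*6) = sqrt(1090 - 138) = sqrt(952) = 2*sqrt(238)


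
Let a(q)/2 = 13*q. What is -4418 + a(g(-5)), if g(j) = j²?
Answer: -3768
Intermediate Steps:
a(q) = 26*q (a(q) = 2*(13*q) = 26*q)
-4418 + a(g(-5)) = -4418 + 26*(-5)² = -4418 + 26*25 = -4418 + 650 = -3768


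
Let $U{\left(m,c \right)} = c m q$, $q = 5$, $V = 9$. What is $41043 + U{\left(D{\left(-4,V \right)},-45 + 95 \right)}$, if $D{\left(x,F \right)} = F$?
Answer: $43293$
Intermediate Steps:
$U{\left(m,c \right)} = 5 c m$ ($U{\left(m,c \right)} = c m 5 = 5 c m$)
$41043 + U{\left(D{\left(-4,V \right)},-45 + 95 \right)} = 41043 + 5 \left(-45 + 95\right) 9 = 41043 + 5 \cdot 50 \cdot 9 = 41043 + 2250 = 43293$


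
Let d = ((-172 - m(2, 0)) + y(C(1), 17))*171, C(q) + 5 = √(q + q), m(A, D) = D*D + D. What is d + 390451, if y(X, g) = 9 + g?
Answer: 365485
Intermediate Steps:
m(A, D) = D + D² (m(A, D) = D² + D = D + D²)
C(q) = -5 + √2*√q (C(q) = -5 + √(q + q) = -5 + √(2*q) = -5 + √2*√q)
d = -24966 (d = ((-172 - 0*(1 + 0)) + (9 + 17))*171 = ((-172 - 0) + 26)*171 = ((-172 - 1*0) + 26)*171 = ((-172 + 0) + 26)*171 = (-172 + 26)*171 = -146*171 = -24966)
d + 390451 = -24966 + 390451 = 365485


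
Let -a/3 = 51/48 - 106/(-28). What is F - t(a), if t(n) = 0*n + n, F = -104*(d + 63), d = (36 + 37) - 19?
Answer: -1361187/112 ≈ -12153.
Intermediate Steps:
d = 54 (d = 73 - 19 = 54)
F = -12168 (F = -104*(54 + 63) = -104*117 = -12168)
a = -1629/112 (a = -3*(51/48 - 106/(-28)) = -3*(51*(1/48) - 106*(-1/28)) = -3*(17/16 + 53/14) = -3*543/112 = -1629/112 ≈ -14.545)
t(n) = n (t(n) = 0 + n = n)
F - t(a) = -12168 - 1*(-1629/112) = -12168 + 1629/112 = -1361187/112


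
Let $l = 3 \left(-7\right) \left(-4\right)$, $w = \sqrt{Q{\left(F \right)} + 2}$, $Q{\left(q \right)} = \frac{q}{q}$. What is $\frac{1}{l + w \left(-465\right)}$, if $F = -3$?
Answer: $- \frac{28}{213873} - \frac{155 \sqrt{3}}{213873} \approx -0.0013862$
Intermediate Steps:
$Q{\left(q \right)} = 1$
$w = \sqrt{3}$ ($w = \sqrt{1 + 2} = \sqrt{3} \approx 1.732$)
$l = 84$ ($l = \left(-21\right) \left(-4\right) = 84$)
$\frac{1}{l + w \left(-465\right)} = \frac{1}{84 + \sqrt{3} \left(-465\right)} = \frac{1}{84 - 465 \sqrt{3}}$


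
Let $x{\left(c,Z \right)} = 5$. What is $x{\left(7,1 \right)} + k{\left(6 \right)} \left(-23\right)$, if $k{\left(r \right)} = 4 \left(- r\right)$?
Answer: $557$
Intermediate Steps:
$k{\left(r \right)} = - 4 r$
$x{\left(7,1 \right)} + k{\left(6 \right)} \left(-23\right) = 5 + \left(-4\right) 6 \left(-23\right) = 5 - -552 = 5 + 552 = 557$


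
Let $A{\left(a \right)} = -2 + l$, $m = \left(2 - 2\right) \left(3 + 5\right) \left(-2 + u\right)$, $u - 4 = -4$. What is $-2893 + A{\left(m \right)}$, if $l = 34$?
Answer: $-2861$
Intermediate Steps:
$u = 0$ ($u = 4 - 4 = 0$)
$m = 0$ ($m = \left(2 - 2\right) \left(3 + 5\right) \left(-2 + 0\right) = 0 \cdot 8 \left(-2\right) = 0 \left(-2\right) = 0$)
$A{\left(a \right)} = 32$ ($A{\left(a \right)} = -2 + 34 = 32$)
$-2893 + A{\left(m \right)} = -2893 + 32 = -2861$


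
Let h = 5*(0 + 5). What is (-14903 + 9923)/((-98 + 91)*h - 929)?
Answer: 415/92 ≈ 4.5109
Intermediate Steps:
h = 25 (h = 5*5 = 25)
(-14903 + 9923)/((-98 + 91)*h - 929) = (-14903 + 9923)/((-98 + 91)*25 - 929) = -4980/(-7*25 - 929) = -4980/(-175 - 929) = -4980/(-1104) = -4980*(-1/1104) = 415/92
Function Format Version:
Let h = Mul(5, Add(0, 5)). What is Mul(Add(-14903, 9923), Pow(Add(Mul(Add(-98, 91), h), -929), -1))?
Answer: Rational(415, 92) ≈ 4.5109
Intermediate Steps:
h = 25 (h = Mul(5, 5) = 25)
Mul(Add(-14903, 9923), Pow(Add(Mul(Add(-98, 91), h), -929), -1)) = Mul(Add(-14903, 9923), Pow(Add(Mul(Add(-98, 91), 25), -929), -1)) = Mul(-4980, Pow(Add(Mul(-7, 25), -929), -1)) = Mul(-4980, Pow(Add(-175, -929), -1)) = Mul(-4980, Pow(-1104, -1)) = Mul(-4980, Rational(-1, 1104)) = Rational(415, 92)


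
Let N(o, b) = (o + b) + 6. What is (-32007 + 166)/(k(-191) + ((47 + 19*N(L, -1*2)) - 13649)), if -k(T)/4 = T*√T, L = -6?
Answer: 54288905/37191942 + 6081631*I*√191/74383884 ≈ 1.4597 + 1.1299*I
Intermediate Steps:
k(T) = -4*T^(3/2) (k(T) = -4*T*√T = -4*T^(3/2))
N(o, b) = 6 + b + o (N(o, b) = (b + o) + 6 = 6 + b + o)
(-32007 + 166)/(k(-191) + ((47 + 19*N(L, -1*2)) - 13649)) = (-32007 + 166)/(-(-764)*I*√191 + ((47 + 19*(6 - 1*2 - 6)) - 13649)) = -31841/(-(-764)*I*√191 + ((47 + 19*(6 - 2 - 6)) - 13649)) = -31841/(764*I*√191 + ((47 + 19*(-2)) - 13649)) = -31841/(764*I*√191 + ((47 - 38) - 13649)) = -31841/(764*I*√191 + (9 - 13649)) = -31841/(764*I*√191 - 13640) = -31841/(-13640 + 764*I*√191)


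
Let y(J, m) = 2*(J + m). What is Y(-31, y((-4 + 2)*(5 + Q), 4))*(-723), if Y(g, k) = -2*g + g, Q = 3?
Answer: -22413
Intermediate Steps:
y(J, m) = 2*J + 2*m
Y(g, k) = -g
Y(-31, y((-4 + 2)*(5 + Q), 4))*(-723) = -1*(-31)*(-723) = 31*(-723) = -22413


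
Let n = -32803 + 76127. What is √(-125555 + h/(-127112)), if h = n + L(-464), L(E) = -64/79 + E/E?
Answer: I*√3165209690243501962/5020924 ≈ 354.34*I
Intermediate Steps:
L(E) = 15/79 (L(E) = -64*1/79 + 1 = -64/79 + 1 = 15/79)
n = 43324
h = 3422611/79 (h = 43324 + 15/79 = 3422611/79 ≈ 43324.)
√(-125555 + h/(-127112)) = √(-125555 + (3422611/79)/(-127112)) = √(-125555 + (3422611/79)*(-1/127112)) = √(-125555 - 3422611/10041848) = √(-1260807648251/10041848) = I*√3165209690243501962/5020924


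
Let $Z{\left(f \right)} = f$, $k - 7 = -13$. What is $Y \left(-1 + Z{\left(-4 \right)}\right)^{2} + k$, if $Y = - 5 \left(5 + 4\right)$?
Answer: $-1131$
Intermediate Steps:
$k = -6$ ($k = 7 - 13 = -6$)
$Y = -45$ ($Y = \left(-5\right) 9 = -45$)
$Y \left(-1 + Z{\left(-4 \right)}\right)^{2} + k = - 45 \left(-1 - 4\right)^{2} - 6 = - 45 \left(-5\right)^{2} - 6 = \left(-45\right) 25 - 6 = -1125 - 6 = -1131$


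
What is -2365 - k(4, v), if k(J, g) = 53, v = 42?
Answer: -2418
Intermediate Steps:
-2365 - k(4, v) = -2365 - 1*53 = -2365 - 53 = -2418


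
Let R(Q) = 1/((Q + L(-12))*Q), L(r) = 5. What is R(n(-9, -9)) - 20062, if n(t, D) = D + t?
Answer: -4694507/234 ≈ -20062.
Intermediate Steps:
R(Q) = 1/(Q*(5 + Q)) (R(Q) = 1/((Q + 5)*Q) = 1/((5 + Q)*Q) = 1/(Q*(5 + Q)))
R(n(-9, -9)) - 20062 = 1/((-9 - 9)*(5 + (-9 - 9))) - 20062 = 1/((-18)*(5 - 18)) - 20062 = -1/18/(-13) - 20062 = -1/18*(-1/13) - 20062 = 1/234 - 20062 = -4694507/234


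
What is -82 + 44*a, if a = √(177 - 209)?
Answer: -82 + 176*I*√2 ≈ -82.0 + 248.9*I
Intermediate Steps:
a = 4*I*√2 (a = √(-32) = 4*I*√2 ≈ 5.6569*I)
-82 + 44*a = -82 + 44*(4*I*√2) = -82 + 176*I*√2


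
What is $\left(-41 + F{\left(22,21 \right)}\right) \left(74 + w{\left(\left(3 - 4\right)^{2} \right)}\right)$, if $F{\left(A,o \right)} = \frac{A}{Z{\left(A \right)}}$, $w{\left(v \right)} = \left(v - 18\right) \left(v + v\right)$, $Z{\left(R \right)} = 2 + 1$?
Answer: $- \frac{4040}{3} \approx -1346.7$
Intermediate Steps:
$Z{\left(R \right)} = 3$
$w{\left(v \right)} = 2 v \left(-18 + v\right)$ ($w{\left(v \right)} = \left(-18 + v\right) 2 v = 2 v \left(-18 + v\right)$)
$F{\left(A,o \right)} = \frac{A}{3}$
$\left(-41 + F{\left(22,21 \right)}\right) \left(74 + w{\left(\left(3 - 4\right)^{2} \right)}\right) = \left(-41 + \frac{1}{3} \cdot 22\right) \left(74 + 2 \left(3 - 4\right)^{2} \left(-18 + \left(3 - 4\right)^{2}\right)\right) = \left(-41 + \frac{22}{3}\right) \left(74 + 2 \left(-1\right)^{2} \left(-18 + \left(-1\right)^{2}\right)\right) = - \frac{101 \left(74 + 2 \cdot 1 \left(-18 + 1\right)\right)}{3} = - \frac{101 \left(74 + 2 \cdot 1 \left(-17\right)\right)}{3} = - \frac{101 \left(74 - 34\right)}{3} = \left(- \frac{101}{3}\right) 40 = - \frac{4040}{3}$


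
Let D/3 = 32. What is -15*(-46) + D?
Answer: 786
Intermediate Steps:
D = 96 (D = 3*32 = 96)
-15*(-46) + D = -15*(-46) + 96 = 690 + 96 = 786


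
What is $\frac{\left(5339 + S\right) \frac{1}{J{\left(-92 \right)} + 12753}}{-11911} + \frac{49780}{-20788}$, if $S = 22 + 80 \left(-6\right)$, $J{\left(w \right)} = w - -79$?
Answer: $- \frac{1888506078857}{788624689580} \approx -2.3947$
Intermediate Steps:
$J{\left(w \right)} = 79 + w$ ($J{\left(w \right)} = w + 79 = 79 + w$)
$S = -458$ ($S = 22 - 480 = -458$)
$\frac{\left(5339 + S\right) \frac{1}{J{\left(-92 \right)} + 12753}}{-11911} + \frac{49780}{-20788} = \frac{\left(5339 - 458\right) \frac{1}{\left(79 - 92\right) + 12753}}{-11911} + \frac{49780}{-20788} = \frac{4881}{-13 + 12753} \left(- \frac{1}{11911}\right) + 49780 \left(- \frac{1}{20788}\right) = \frac{4881}{12740} \left(- \frac{1}{11911}\right) - \frac{12445}{5197} = - \frac{4881}{151746140} - \frac{12445}{5197} = - \frac{1888506078857}{788624689580}$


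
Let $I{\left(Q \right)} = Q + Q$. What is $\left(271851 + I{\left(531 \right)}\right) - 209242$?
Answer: $63671$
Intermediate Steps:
$I{\left(Q \right)} = 2 Q$
$\left(271851 + I{\left(531 \right)}\right) - 209242 = \left(271851 + 2 \cdot 531\right) - 209242 = \left(271851 + 1062\right) - 209242 = 272913 - 209242 = 63671$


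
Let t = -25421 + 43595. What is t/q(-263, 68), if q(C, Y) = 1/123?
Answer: 2235402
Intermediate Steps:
t = 18174
q(C, Y) = 1/123
t/q(-263, 68) = 18174/(1/123) = 18174*123 = 2235402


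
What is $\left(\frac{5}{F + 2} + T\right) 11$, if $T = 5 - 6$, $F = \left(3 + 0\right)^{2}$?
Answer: $-6$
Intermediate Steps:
$F = 9$ ($F = 3^{2} = 9$)
$T = -1$
$\left(\frac{5}{F + 2} + T\right) 11 = \left(\frac{5}{9 + 2} - 1\right) 11 = \left(\frac{5}{11} - 1\right) 11 = \left(- \frac{6}{11}\right) 11 = -6$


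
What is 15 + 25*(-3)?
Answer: -60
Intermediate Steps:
15 + 25*(-3) = 15 - 75 = -60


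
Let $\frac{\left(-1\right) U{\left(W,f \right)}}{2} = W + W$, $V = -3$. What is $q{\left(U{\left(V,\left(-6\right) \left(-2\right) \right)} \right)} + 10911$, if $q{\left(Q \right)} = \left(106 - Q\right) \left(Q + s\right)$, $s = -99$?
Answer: $2733$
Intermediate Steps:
$U{\left(W,f \right)} = - 4 W$ ($U{\left(W,f \right)} = - 2 \left(W + W\right) = - 2 \cdot 2 W = - 4 W$)
$q{\left(Q \right)} = \left(-99 + Q\right) \left(106 - Q\right)$ ($q{\left(Q \right)} = \left(106 - Q\right) \left(Q - 99\right) = \left(106 - Q\right) \left(-99 + Q\right) = \left(-99 + Q\right) \left(106 - Q\right)$)
$q{\left(U{\left(V,\left(-6\right) \left(-2\right) \right)} \right)} + 10911 = \left(-10494 - \left(\left(-4\right) \left(-3\right)\right)^{2} + 205 \left(\left(-4\right) \left(-3\right)\right)\right) + 10911 = \left(-10494 - 12^{2} + 205 \cdot 12\right) + 10911 = \left(-10494 - 144 + 2460\right) + 10911 = -8178 + 10911 = 2733$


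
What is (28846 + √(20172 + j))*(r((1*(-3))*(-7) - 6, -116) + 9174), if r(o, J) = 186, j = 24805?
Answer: 269998560 + 9360*√44977 ≈ 2.7198e+8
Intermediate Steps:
(28846 + √(20172 + j))*(r((1*(-3))*(-7) - 6, -116) + 9174) = (28846 + √(20172 + 24805))*(186 + 9174) = (28846 + √44977)*9360 = 269998560 + 9360*√44977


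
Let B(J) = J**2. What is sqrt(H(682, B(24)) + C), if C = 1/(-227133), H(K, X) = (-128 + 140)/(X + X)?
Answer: sqrt(3819821846)/605688 ≈ 0.10204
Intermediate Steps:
H(K, X) = 6/X (H(K, X) = 12/((2*X)) = 12*(1/(2*X)) = 6/X)
C = -1/227133 ≈ -4.4027e-6
sqrt(H(682, B(24)) + C) = sqrt(6/(24**2) - 1/227133) = sqrt(6/576 - 1/227133) = sqrt(6*(1/576) - 1/227133) = sqrt(1/96 - 1/227133) = sqrt(75679/7268256) = sqrt(3819821846)/605688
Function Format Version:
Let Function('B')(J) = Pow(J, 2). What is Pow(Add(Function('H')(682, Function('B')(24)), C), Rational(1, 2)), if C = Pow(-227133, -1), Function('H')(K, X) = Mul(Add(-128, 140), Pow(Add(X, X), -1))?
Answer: Mul(Rational(1, 605688), Pow(3819821846, Rational(1, 2))) ≈ 0.10204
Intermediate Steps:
Function('H')(K, X) = Mul(6, Pow(X, -1)) (Function('H')(K, X) = Mul(12, Pow(Mul(2, X), -1)) = Mul(12, Mul(Rational(1, 2), Pow(X, -1))) = Mul(6, Pow(X, -1)))
C = Rational(-1, 227133) ≈ -4.4027e-6
Pow(Add(Function('H')(682, Function('B')(24)), C), Rational(1, 2)) = Pow(Add(Mul(6, Pow(Pow(24, 2), -1)), Rational(-1, 227133)), Rational(1, 2)) = Pow(Add(Mul(6, Pow(576, -1)), Rational(-1, 227133)), Rational(1, 2)) = Pow(Add(Mul(6, Rational(1, 576)), Rational(-1, 227133)), Rational(1, 2)) = Pow(Add(Rational(1, 96), Rational(-1, 227133)), Rational(1, 2)) = Pow(Rational(75679, 7268256), Rational(1, 2)) = Mul(Rational(1, 605688), Pow(3819821846, Rational(1, 2)))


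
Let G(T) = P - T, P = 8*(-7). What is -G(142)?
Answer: 198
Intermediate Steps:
P = -56
G(T) = -56 - T
-G(142) = -(-56 - 1*142) = -(-56 - 142) = -1*(-198) = 198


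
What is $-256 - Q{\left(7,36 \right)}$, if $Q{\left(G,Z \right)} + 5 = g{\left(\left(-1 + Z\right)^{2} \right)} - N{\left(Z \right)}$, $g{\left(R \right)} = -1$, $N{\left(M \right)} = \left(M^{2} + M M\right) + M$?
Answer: $2378$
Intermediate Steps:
$N{\left(M \right)} = M + 2 M^{2}$ ($N{\left(M \right)} = \left(M^{2} + M^{2}\right) + M = 2 M^{2} + M = M + 2 M^{2}$)
$Q{\left(G,Z \right)} = -6 - Z \left(1 + 2 Z\right)$ ($Q{\left(G,Z \right)} = -5 - \left(1 + Z \left(1 + 2 Z\right)\right) = -6 - Z \left(1 + 2 Z\right)$)
$-256 - Q{\left(7,36 \right)} = -256 - \left(-6 - 36 \left(1 + 2 \cdot 36\right)\right) = -256 - \left(-6 - 36 \left(1 + 72\right)\right) = -256 - \left(-6 - 36 \cdot 73\right) = -256 - \left(-6 - 2628\right) = -256 - -2634 = -256 + 2634 = 2378$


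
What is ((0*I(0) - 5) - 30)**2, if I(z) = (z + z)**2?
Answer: 1225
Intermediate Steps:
I(z) = 4*z**2 (I(z) = (2*z)**2 = 4*z**2)
((0*I(0) - 5) - 30)**2 = ((0*(4*0**2) - 5) - 30)**2 = ((0*(4*0) - 5) - 30)**2 = ((0*0 - 5) - 30)**2 = ((0 - 5) - 30)**2 = (-5 - 30)**2 = (-35)**2 = 1225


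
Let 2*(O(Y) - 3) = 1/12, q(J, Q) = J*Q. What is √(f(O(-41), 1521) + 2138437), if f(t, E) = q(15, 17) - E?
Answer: √2137171 ≈ 1461.9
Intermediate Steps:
O(Y) = 73/24 (O(Y) = 3 + (½)/12 = 3 + (½)*(1/12) = 3 + 1/24 = 73/24)
f(t, E) = 255 - E (f(t, E) = 15*17 - E = 255 - E)
√(f(O(-41), 1521) + 2138437) = √((255 - 1*1521) + 2138437) = √((255 - 1521) + 2138437) = √(-1266 + 2138437) = √2137171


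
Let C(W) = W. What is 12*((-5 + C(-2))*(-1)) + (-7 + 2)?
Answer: 79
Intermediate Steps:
12*((-5 + C(-2))*(-1)) + (-7 + 2) = 12*((-5 - 2)*(-1)) + (-7 + 2) = 12*(-7*(-1)) - 5 = 12*7 - 5 = 84 - 5 = 79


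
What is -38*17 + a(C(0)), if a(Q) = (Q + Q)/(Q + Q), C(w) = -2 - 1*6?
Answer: -645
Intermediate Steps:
C(w) = -8 (C(w) = -2 - 6 = -8)
a(Q) = 1 (a(Q) = (2*Q)/((2*Q)) = (2*Q)*(1/(2*Q)) = 1)
-38*17 + a(C(0)) = -38*17 + 1 = -646 + 1 = -645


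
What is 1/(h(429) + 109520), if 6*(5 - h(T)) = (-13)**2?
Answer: 6/656981 ≈ 9.1327e-6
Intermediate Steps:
h(T) = -139/6 (h(T) = 5 - 1/6*(-13)**2 = 5 - 1/6*169 = 5 - 169/6 = -139/6)
1/(h(429) + 109520) = 1/(-139/6 + 109520) = 1/(656981/6) = 6/656981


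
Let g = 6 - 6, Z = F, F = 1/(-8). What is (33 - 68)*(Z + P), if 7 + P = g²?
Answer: 1995/8 ≈ 249.38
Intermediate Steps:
F = -⅛ ≈ -0.12500
Z = -⅛ ≈ -0.12500
g = 0
P = -7 (P = -7 + 0² = -7 + 0 = -7)
(33 - 68)*(Z + P) = (33 - 68)*(-⅛ - 7) = -35*(-57/8) = 1995/8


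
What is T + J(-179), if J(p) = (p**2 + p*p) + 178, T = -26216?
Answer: 38044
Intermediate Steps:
J(p) = 178 + 2*p**2 (J(p) = (p**2 + p**2) + 178 = 2*p**2 + 178 = 178 + 2*p**2)
T + J(-179) = -26216 + (178 + 2*(-179)**2) = -26216 + (178 + 2*32041) = -26216 + (178 + 64082) = -26216 + 64260 = 38044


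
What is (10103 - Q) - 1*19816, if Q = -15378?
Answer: 5665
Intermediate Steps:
(10103 - Q) - 1*19816 = (10103 - 1*(-15378)) - 1*19816 = (10103 + 15378) - 19816 = 25481 - 19816 = 5665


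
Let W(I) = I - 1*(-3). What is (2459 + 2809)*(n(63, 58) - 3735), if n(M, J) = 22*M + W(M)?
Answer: -12026844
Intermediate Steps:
W(I) = 3 + I (W(I) = I + 3 = 3 + I)
n(M, J) = 3 + 23*M (n(M, J) = 22*M + (3 + M) = 3 + 23*M)
(2459 + 2809)*(n(63, 58) - 3735) = (2459 + 2809)*((3 + 23*63) - 3735) = 5268*((3 + 1449) - 3735) = 5268*(1452 - 3735) = 5268*(-2283) = -12026844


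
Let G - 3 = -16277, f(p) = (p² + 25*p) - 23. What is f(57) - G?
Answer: 20925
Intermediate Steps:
f(p) = -23 + p² + 25*p
G = -16274 (G = 3 - 16277 = -16274)
f(57) - G = (-23 + 57² + 25*57) - 1*(-16274) = (-23 + 3249 + 1425) + 16274 = 4651 + 16274 = 20925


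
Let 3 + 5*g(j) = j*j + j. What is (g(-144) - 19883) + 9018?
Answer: -33736/5 ≈ -6747.2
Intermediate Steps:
g(j) = -3/5 + j/5 + j**2/5 (g(j) = -3/5 + (j*j + j)/5 = -3/5 + (j**2 + j)/5 = -3/5 + (j + j**2)/5 = -3/5 + (j/5 + j**2/5) = -3/5 + j/5 + j**2/5)
(g(-144) - 19883) + 9018 = ((-3/5 + (1/5)*(-144) + (1/5)*(-144)**2) - 19883) + 9018 = ((-3/5 - 144/5 + (1/5)*20736) - 19883) + 9018 = ((-3/5 - 144/5 + 20736/5) - 19883) + 9018 = (20589/5 - 19883) + 9018 = -78826/5 + 9018 = -33736/5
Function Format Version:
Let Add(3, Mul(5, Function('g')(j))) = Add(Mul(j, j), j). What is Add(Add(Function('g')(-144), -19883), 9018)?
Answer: Rational(-33736, 5) ≈ -6747.2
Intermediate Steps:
Function('g')(j) = Add(Rational(-3, 5), Mul(Rational(1, 5), j), Mul(Rational(1, 5), Pow(j, 2))) (Function('g')(j) = Add(Rational(-3, 5), Mul(Rational(1, 5), Add(Mul(j, j), j))) = Add(Rational(-3, 5), Mul(Rational(1, 5), Add(Pow(j, 2), j))) = Add(Rational(-3, 5), Mul(Rational(1, 5), Add(j, Pow(j, 2)))) = Add(Rational(-3, 5), Add(Mul(Rational(1, 5), j), Mul(Rational(1, 5), Pow(j, 2)))) = Add(Rational(-3, 5), Mul(Rational(1, 5), j), Mul(Rational(1, 5), Pow(j, 2))))
Add(Add(Function('g')(-144), -19883), 9018) = Add(Add(Add(Rational(-3, 5), Mul(Rational(1, 5), -144), Mul(Rational(1, 5), Pow(-144, 2))), -19883), 9018) = Add(Add(Add(Rational(-3, 5), Rational(-144, 5), Mul(Rational(1, 5), 20736)), -19883), 9018) = Add(Add(Add(Rational(-3, 5), Rational(-144, 5), Rational(20736, 5)), -19883), 9018) = Add(Add(Rational(20589, 5), -19883), 9018) = Add(Rational(-78826, 5), 9018) = Rational(-33736, 5)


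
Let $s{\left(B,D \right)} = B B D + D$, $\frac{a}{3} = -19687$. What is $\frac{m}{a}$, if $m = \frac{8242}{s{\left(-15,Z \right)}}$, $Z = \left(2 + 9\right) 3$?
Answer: $- \frac{4121}{220238469} \approx -1.8712 \cdot 10^{-5}$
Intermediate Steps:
$a = -59061$ ($a = 3 \left(-19687\right) = -59061$)
$Z = 33$ ($Z = 11 \cdot 3 = 33$)
$s{\left(B,D \right)} = D + D B^{2}$ ($s{\left(B,D \right)} = B^{2} D + D = D B^{2} + D = D + D B^{2}$)
$m = \frac{4121}{3729}$ ($m = \frac{8242}{33 \left(1 + \left(-15\right)^{2}\right)} = \frac{8242}{33 \left(1 + 225\right)} = \frac{8242}{33 \cdot 226} = \frac{8242}{7458} = 8242 \cdot \frac{1}{7458} = \frac{4121}{3729} \approx 1.1051$)
$\frac{m}{a} = \frac{4121}{3729 \left(-59061\right)} = \frac{4121}{3729} \left(- \frac{1}{59061}\right) = - \frac{4121}{220238469}$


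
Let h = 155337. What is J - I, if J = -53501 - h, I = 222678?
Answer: -431516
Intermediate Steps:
J = -208838 (J = -53501 - 1*155337 = -53501 - 155337 = -208838)
J - I = -208838 - 1*222678 = -208838 - 222678 = -431516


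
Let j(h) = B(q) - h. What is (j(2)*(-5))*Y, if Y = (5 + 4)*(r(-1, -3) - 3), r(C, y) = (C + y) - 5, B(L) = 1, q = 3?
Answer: -540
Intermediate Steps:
r(C, y) = -5 + C + y
j(h) = 1 - h
Y = -108 (Y = (5 + 4)*((-5 - 1 - 3) - 3) = 9*(-9 - 3) = 9*(-12) = -108)
(j(2)*(-5))*Y = ((1 - 1*2)*(-5))*(-108) = ((1 - 2)*(-5))*(-108) = -1*(-5)*(-108) = 5*(-108) = -540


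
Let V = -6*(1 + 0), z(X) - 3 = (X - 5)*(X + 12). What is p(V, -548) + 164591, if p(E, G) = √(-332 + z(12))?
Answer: 164591 + I*√161 ≈ 1.6459e+5 + 12.689*I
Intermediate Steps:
z(X) = 3 + (-5 + X)*(12 + X) (z(X) = 3 + (X - 5)*(X + 12) = 3 + (-5 + X)*(12 + X))
V = -6 (V = -6*1 = -6)
p(E, G) = I*√161 (p(E, G) = √(-332 + (-57 + 12² + 7*12)) = √(-332 + (-57 + 144 + 84)) = √(-332 + 171) = √(-161) = I*√161)
p(V, -548) + 164591 = I*√161 + 164591 = 164591 + I*√161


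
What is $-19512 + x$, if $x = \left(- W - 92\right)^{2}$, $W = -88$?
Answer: $-19496$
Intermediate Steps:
$x = 16$ ($x = \left(\left(-1\right) \left(-88\right) - 92\right)^{2} = \left(88 - 92\right)^{2} = \left(-4\right)^{2} = 16$)
$-19512 + x = -19512 + 16 = -19496$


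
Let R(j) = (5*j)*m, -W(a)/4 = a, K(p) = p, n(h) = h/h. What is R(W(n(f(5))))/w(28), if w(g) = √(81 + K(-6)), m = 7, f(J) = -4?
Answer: -28*√3/3 ≈ -16.166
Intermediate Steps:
n(h) = 1
W(a) = -4*a
w(g) = 5*√3 (w(g) = √(81 - 6) = √75 = 5*√3)
R(j) = 35*j (R(j) = (5*j)*7 = 35*j)
R(W(n(f(5))))/w(28) = (35*(-4*1))/((5*√3)) = (35*(-4))*(√3/15) = -28*√3/3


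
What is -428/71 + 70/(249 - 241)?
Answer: 773/284 ≈ 2.7218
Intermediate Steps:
-428/71 + 70/(249 - 241) = -428*1/71 + 70/8 = -428/71 + 70*(⅛) = -428/71 + 35/4 = 773/284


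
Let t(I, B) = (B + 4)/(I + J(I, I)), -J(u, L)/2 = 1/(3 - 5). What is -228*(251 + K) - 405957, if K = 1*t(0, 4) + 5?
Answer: -466149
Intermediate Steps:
J(u, L) = 1 (J(u, L) = -2/(3 - 5) = -2/(-2) = -2*(-1/2) = 1)
t(I, B) = (4 + B)/(1 + I) (t(I, B) = (B + 4)/(I + 1) = (4 + B)/(1 + I))
K = 13 (K = 1*((4 + 4)/(1 + 0)) + 5 = 1*(8/1) + 5 = 1*(1*8) + 5 = 1*8 + 5 = 8 + 5 = 13)
-228*(251 + K) - 405957 = -228*(251 + 13) - 405957 = -228*264 - 405957 = -60192 - 405957 = -466149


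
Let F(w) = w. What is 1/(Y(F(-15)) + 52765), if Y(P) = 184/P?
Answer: 15/791291 ≈ 1.8956e-5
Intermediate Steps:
1/(Y(F(-15)) + 52765) = 1/(184/(-15) + 52765) = 1/(184*(-1/15) + 52765) = 1/(-184/15 + 52765) = 1/(791291/15) = 15/791291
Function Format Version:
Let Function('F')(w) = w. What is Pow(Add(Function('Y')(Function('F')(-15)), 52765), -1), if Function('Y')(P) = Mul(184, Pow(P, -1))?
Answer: Rational(15, 791291) ≈ 1.8956e-5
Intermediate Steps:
Pow(Add(Function('Y')(Function('F')(-15)), 52765), -1) = Pow(Add(Mul(184, Pow(-15, -1)), 52765), -1) = Pow(Add(Mul(184, Rational(-1, 15)), 52765), -1) = Pow(Add(Rational(-184, 15), 52765), -1) = Pow(Rational(791291, 15), -1) = Rational(15, 791291)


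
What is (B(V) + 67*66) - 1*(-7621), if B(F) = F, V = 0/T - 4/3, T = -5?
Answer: 36125/3 ≈ 12042.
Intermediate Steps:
V = -4/3 (V = 0/(-5) - 4/3 = 0*(-1/5) - 4*1/3 = 0 - 4/3 = -4/3 ≈ -1.3333)
(B(V) + 67*66) - 1*(-7621) = (-4/3 + 67*66) - 1*(-7621) = (-4/3 + 4422) + 7621 = 13262/3 + 7621 = 36125/3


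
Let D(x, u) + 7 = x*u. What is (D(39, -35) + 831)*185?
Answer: -100085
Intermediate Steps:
D(x, u) = -7 + u*x (D(x, u) = -7 + x*u = -7 + u*x)
(D(39, -35) + 831)*185 = ((-7 - 35*39) + 831)*185 = ((-7 - 1365) + 831)*185 = (-1372 + 831)*185 = -541*185 = -100085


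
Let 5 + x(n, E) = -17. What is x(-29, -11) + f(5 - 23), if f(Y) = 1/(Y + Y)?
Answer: -793/36 ≈ -22.028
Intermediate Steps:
x(n, E) = -22 (x(n, E) = -5 - 17 = -22)
f(Y) = 1/(2*Y)
x(-29, -11) + f(5 - 23) = -22 + 1/(2*(5 - 23)) = -22 + (1/2)/(-18) = -22 + (1/2)*(-1/18) = -22 - 1/36 = -793/36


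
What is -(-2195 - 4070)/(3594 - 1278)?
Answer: 6265/2316 ≈ 2.7051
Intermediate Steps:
-(-2195 - 4070)/(3594 - 1278) = -(-6265)/2316 = -1*(-6265/2316) = 6265/2316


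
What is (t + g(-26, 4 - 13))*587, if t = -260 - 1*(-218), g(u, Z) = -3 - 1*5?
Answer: -29350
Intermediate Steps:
g(u, Z) = -8 (g(u, Z) = -3 - 5 = -8)
t = -42 (t = -260 + 218 = -42)
(t + g(-26, 4 - 13))*587 = (-42 - 8)*587 = -50*587 = -29350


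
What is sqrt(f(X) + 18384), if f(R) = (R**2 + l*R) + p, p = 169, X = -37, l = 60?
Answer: sqrt(17702) ≈ 133.05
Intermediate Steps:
f(R) = 169 + R**2 + 60*R (f(R) = (R**2 + 60*R) + 169 = 169 + R**2 + 60*R)
sqrt(f(X) + 18384) = sqrt((169 + (-37)**2 + 60*(-37)) + 18384) = sqrt((169 + 1369 - 2220) + 18384) = sqrt(-682 + 18384) = sqrt(17702)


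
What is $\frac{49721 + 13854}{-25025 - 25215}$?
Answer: $- \frac{12715}{10048} \approx -1.2654$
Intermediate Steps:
$\frac{49721 + 13854}{-25025 - 25215} = \frac{63575}{-50240} = 63575 \left(- \frac{1}{50240}\right) = - \frac{12715}{10048}$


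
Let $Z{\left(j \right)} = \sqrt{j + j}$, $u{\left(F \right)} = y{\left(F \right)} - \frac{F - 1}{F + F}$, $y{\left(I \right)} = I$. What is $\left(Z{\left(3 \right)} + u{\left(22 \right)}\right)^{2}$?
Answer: $\frac{908425}{1936} + \frac{947 \sqrt{6}}{22} \approx 574.67$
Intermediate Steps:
$u{\left(F \right)} = F - \frac{-1 + F}{2 F}$ ($u{\left(F \right)} = F - \frac{F - 1}{F + F} = F - \frac{-1 + F}{2 F}$)
$Z{\left(j \right)} = \sqrt{2} \sqrt{j}$ ($Z{\left(j \right)} = \sqrt{2 j} = \sqrt{2} \sqrt{j}$)
$\left(Z{\left(3 \right)} + u{\left(22 \right)}\right)^{2} = \left(\sqrt{2} \sqrt{3} + \left(- \frac{1}{2} + 22 + \frac{1}{2 \cdot 22}\right)\right)^{2} = \left(\sqrt{6} + \left(- \frac{1}{2} + 22 + \frac{1}{2} \cdot \frac{1}{22}\right)\right)^{2} = \left(\sqrt{6} + \left(- \frac{1}{2} + 22 + \frac{1}{44}\right)\right)^{2} = \left(\sqrt{6} + \frac{947}{44}\right)^{2} = \left(\frac{947}{44} + \sqrt{6}\right)^{2}$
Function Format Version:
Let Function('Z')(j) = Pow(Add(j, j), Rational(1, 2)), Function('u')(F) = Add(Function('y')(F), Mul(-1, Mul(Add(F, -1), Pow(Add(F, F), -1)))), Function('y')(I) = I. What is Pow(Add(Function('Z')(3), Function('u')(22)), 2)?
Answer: Add(Rational(908425, 1936), Mul(Rational(947, 22), Pow(6, Rational(1, 2)))) ≈ 574.67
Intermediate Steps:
Function('u')(F) = Add(F, Mul(Rational(-1, 2), Pow(F, -1), Add(-1, F))) (Function('u')(F) = Add(F, Mul(-1, Mul(Add(F, -1), Pow(Add(F, F), -1)))) = Add(F, Mul(-1, Mul(Add(-1, F), Pow(Mul(2, F), -1)))) = Add(F, Mul(-1, Mul(Add(-1, F), Mul(Rational(1, 2), Pow(F, -1))))) = Add(F, Mul(-1, Mul(Rational(1, 2), Pow(F, -1), Add(-1, F)))) = Add(F, Mul(Rational(-1, 2), Pow(F, -1), Add(-1, F))))
Function('Z')(j) = Mul(Pow(2, Rational(1, 2)), Pow(j, Rational(1, 2))) (Function('Z')(j) = Pow(Mul(2, j), Rational(1, 2)) = Mul(Pow(2, Rational(1, 2)), Pow(j, Rational(1, 2))))
Pow(Add(Function('Z')(3), Function('u')(22)), 2) = Pow(Add(Mul(Pow(2, Rational(1, 2)), Pow(3, Rational(1, 2))), Add(Rational(-1, 2), 22, Mul(Rational(1, 2), Pow(22, -1)))), 2) = Pow(Add(Pow(6, Rational(1, 2)), Add(Rational(-1, 2), 22, Mul(Rational(1, 2), Rational(1, 22)))), 2) = Pow(Add(Pow(6, Rational(1, 2)), Add(Rational(-1, 2), 22, Rational(1, 44))), 2) = Pow(Add(Pow(6, Rational(1, 2)), Rational(947, 44)), 2) = Pow(Add(Rational(947, 44), Pow(6, Rational(1, 2))), 2)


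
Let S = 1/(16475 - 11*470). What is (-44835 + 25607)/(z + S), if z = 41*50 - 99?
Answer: -4940285/501274 ≈ -9.8555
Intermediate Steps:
S = 1/11305 (S = 1/(16475 - 5170) = 1/11305 ≈ 8.8456e-5)
z = 1951 (z = 2050 - 99 = 1951)
(-44835 + 25607)/(z + S) = (-44835 + 25607)/(1951 + 1/11305) = -19228/22056056/11305 = -19228*11305/22056056 = -4940285/501274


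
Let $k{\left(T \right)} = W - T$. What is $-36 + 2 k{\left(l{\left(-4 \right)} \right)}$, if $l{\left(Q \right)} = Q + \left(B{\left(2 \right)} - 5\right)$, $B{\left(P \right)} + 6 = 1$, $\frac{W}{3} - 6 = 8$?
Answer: $76$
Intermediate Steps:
$W = 42$ ($W = 18 + 3 \cdot 8 = 18 + 24 = 42$)
$B{\left(P \right)} = -5$ ($B{\left(P \right)} = -6 + 1 = -5$)
$l{\left(Q \right)} = -10 + Q$ ($l{\left(Q \right)} = Q - 10 = -10 + Q$)
$k{\left(T \right)} = 42 - T$
$-36 + 2 k{\left(l{\left(-4 \right)} \right)} = -36 + 2 \left(42 - \left(-10 - 4\right)\right) = -36 + 2 \left(42 - -14\right) = -36 + 2 \left(42 + 14\right) = -36 + 2 \cdot 56 = -36 + 112 = 76$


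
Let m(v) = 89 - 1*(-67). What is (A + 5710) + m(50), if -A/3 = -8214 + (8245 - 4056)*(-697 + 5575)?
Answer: -61271318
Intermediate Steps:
m(v) = 156 (m(v) = 89 + 67 = 156)
A = -61277184 (A = -3*(-8214 + (8245 - 4056)*(-697 + 5575)) = -3*(-8214 + 4189*4878) = -3*(-8214 + 20433942) = -3*20425728 = -61277184)
(A + 5710) + m(50) = (-61277184 + 5710) + 156 = -61271474 + 156 = -61271318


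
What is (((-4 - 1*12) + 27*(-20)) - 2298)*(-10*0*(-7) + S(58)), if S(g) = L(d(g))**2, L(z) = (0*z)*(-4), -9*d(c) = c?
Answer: 0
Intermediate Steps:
d(c) = -c/9
L(z) = 0 (L(z) = 0*(-4) = 0)
S(g) = 0 (S(g) = 0**2 = 0)
(((-4 - 1*12) + 27*(-20)) - 2298)*(-10*0*(-7) + S(58)) = (((-4 - 1*12) + 27*(-20)) - 2298)*(-10*0*(-7) + 0) = (((-4 - 12) - 540) - 2298)*(0*(-7) + 0) = ((-16 - 540) - 2298)*(0 + 0) = (-556 - 2298)*0 = -2854*0 = 0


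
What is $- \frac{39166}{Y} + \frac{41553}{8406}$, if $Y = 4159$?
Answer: $- \frac{17378941}{3884506} \approx -4.4739$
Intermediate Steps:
$- \frac{39166}{Y} + \frac{41553}{8406} = - \frac{39166}{4159} + \frac{41553}{8406} = \left(-39166\right) \frac{1}{4159} + 41553 \cdot \frac{1}{8406} = - \frac{39166}{4159} + \frac{4617}{934} = - \frac{17378941}{3884506}$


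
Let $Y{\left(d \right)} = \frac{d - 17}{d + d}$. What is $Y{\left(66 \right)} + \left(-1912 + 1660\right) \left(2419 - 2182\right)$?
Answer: $- \frac{7883519}{132} \approx -59724.0$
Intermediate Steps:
$Y{\left(d \right)} = \frac{-17 + d}{2 d}$
$Y{\left(66 \right)} + \left(-1912 + 1660\right) \left(2419 - 2182\right) = \frac{-17 + 66}{2 \cdot 66} + \left(-1912 + 1660\right) \left(2419 - 2182\right) = \frac{1}{2} \cdot \frac{1}{66} \cdot 49 - 59724 = \frac{49}{132} - 59724 = - \frac{7883519}{132}$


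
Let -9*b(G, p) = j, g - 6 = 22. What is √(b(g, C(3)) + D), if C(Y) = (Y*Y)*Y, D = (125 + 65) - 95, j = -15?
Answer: √870/3 ≈ 9.8319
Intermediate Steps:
g = 28 (g = 6 + 22 = 28)
D = 95 (D = 190 - 95 = 95)
C(Y) = Y³ (C(Y) = Y²*Y = Y³)
b(G, p) = 5/3 (b(G, p) = -⅑*(-15) = 5/3)
√(b(g, C(3)) + D) = √(5/3 + 95) = √(290/3) = √870/3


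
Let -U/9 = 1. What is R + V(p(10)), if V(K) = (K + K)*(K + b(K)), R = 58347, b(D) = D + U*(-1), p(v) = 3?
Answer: 58437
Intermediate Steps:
U = -9 (U = -9*1 = -9)
b(D) = 9 + D (b(D) = D - 9*(-1) = D + 9 = 9 + D)
V(K) = 2*K*(9 + 2*K) (V(K) = (K + K)*(K + (9 + K)) = (2*K)*(9 + 2*K) = 2*K*(9 + 2*K))
R + V(p(10)) = 58347 + 2*3*(9 + 2*3) = 58347 + 2*3*(9 + 6) = 58347 + 2*3*15 = 58347 + 90 = 58437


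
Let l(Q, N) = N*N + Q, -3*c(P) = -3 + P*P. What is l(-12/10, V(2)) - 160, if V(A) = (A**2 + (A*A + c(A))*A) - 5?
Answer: -5449/45 ≈ -121.09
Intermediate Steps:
c(P) = 1 - P**2/3 (c(P) = -(-3 + P*P)/3 = -(-3 + P**2)/3 = 1 - P**2/3)
V(A) = -5 + A**2 + A*(1 + 2*A**2/3) (V(A) = (A**2 + (A*A + (1 - A**2/3))*A) - 5 = (A**2 + (A**2 + (1 - A**2/3))*A) - 5 = (A**2 + (1 + 2*A**2/3)*A) - 5 = (A**2 + A*(1 + 2*A**2/3)) - 5 = -5 + A**2 + A*(1 + 2*A**2/3))
l(Q, N) = Q + N**2 (l(Q, N) = N**2 + Q = Q + N**2)
l(-12/10, V(2)) - 160 = (-12/10 + (-5 + 2 + 2**2 + (2/3)*2**3)**2) - 160 = (-12*1/10 + (-5 + 2 + 4 + (2/3)*8)**2) - 160 = (-6/5 + (-5 + 2 + 4 + 16/3)**2) - 160 = (-6/5 + (19/3)**2) - 160 = (-6/5 + 361/9) - 160 = 1751/45 - 160 = -5449/45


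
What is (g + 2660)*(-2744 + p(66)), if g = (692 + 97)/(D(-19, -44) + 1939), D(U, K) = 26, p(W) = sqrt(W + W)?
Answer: -4781592872/655 + 3485126*sqrt(33)/655 ≈ -7.2696e+6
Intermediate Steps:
p(W) = sqrt(2)*sqrt(W) (p(W) = sqrt(2*W) = sqrt(2)*sqrt(W))
g = 263/655 (g = (692 + 97)/(26 + 1939) = 789/1965 = 789*(1/1965) = 263/655 ≈ 0.40153)
(g + 2660)*(-2744 + p(66)) = (263/655 + 2660)*(-2744 + sqrt(2)*sqrt(66)) = 1742563*(-2744 + 2*sqrt(33))/655 = -4781592872/655 + 3485126*sqrt(33)/655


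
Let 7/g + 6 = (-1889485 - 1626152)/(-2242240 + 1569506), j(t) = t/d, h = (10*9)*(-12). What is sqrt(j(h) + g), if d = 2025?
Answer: I*sqrt(7213896514630)/867945 ≈ 3.0945*I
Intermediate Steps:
h = -1080 (h = 90*(-12) = -1080)
j(t) = t/2025
g = -4709138/520767 (g = 7/(-6 + (-1889485 - 1626152)/(-2242240 + 1569506)) = 7/(-6 - 3515637/(-672734)) = 7/(-6 - 3515637*(-1/672734)) = 7/(-6 + 3515637/672734) = 7/(-520767/672734) = 7*(-672734/520767) = -4709138/520767 ≈ -9.0427)
sqrt(j(h) + g) = sqrt((1/2025)*(-1080) - 4709138/520767) = sqrt(-8/15 - 4709138/520767) = sqrt(-24934402/2603835) = I*sqrt(7213896514630)/867945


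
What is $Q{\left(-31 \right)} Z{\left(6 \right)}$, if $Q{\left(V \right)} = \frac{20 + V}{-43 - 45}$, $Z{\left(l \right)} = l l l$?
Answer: $27$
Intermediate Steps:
$Z{\left(l \right)} = l^{3}$ ($Z{\left(l \right)} = l^{2} l = l^{3}$)
$Q{\left(V \right)} = - \frac{5}{22} - \frac{V}{88}$ ($Q{\left(V \right)} = \frac{20 + V}{-88} = \left(20 + V\right) \left(- \frac{1}{88}\right) = - \frac{5}{22} - \frac{V}{88}$)
$Q{\left(-31 \right)} Z{\left(6 \right)} = \left(- \frac{5}{22} - - \frac{31}{88}\right) 6^{3} = \left(- \frac{5}{22} + \frac{31}{88}\right) 216 = \frac{1}{8} \cdot 216 = 27$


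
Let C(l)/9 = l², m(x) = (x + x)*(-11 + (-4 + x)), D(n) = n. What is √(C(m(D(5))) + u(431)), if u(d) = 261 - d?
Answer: √89830 ≈ 299.72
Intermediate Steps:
m(x) = 2*x*(-15 + x) (m(x) = (2*x)*(-15 + x) = 2*x*(-15 + x))
C(l) = 9*l²
√(C(m(D(5))) + u(431)) = √(9*(2*5*(-15 + 5))² + (261 - 1*431)) = √(9*(2*5*(-10))² + (261 - 431)) = √(9*(-100)² - 170) = √(9*10000 - 170) = √(90000 - 170) = √89830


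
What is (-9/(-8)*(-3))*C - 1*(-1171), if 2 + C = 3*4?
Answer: 4549/4 ≈ 1137.3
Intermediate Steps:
C = 10 (C = -2 + 3*4 = -2 + 12 = 10)
(-9/(-8)*(-3))*C - 1*(-1171) = (-9/(-8)*(-3))*10 - 1*(-1171) = (-9*(-⅛)*(-3))*10 + 1171 = ((9/8)*(-3))*10 + 1171 = -27/8*10 + 1171 = -135/4 + 1171 = 4549/4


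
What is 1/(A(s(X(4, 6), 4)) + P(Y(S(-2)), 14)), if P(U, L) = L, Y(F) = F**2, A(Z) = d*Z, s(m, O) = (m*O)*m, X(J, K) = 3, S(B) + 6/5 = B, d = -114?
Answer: -1/4090 ≈ -0.00024450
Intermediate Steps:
S(B) = -6/5 + B
s(m, O) = O*m**2 (s(m, O) = (O*m)*m = O*m**2)
A(Z) = -114*Z
1/(A(s(X(4, 6), 4)) + P(Y(S(-2)), 14)) = 1/(-456*3**2 + 14) = 1/(-456*9 + 14) = 1/(-114*36 + 14) = 1/(-4104 + 14) = 1/(-4090) = -1/4090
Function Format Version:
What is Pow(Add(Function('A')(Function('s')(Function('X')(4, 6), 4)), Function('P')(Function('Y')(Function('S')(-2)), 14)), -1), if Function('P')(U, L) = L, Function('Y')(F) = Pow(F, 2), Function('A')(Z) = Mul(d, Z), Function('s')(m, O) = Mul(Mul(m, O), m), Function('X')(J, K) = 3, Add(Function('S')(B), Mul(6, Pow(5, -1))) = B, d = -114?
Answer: Rational(-1, 4090) ≈ -0.00024450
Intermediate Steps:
Function('S')(B) = Add(Rational(-6, 5), B)
Function('s')(m, O) = Mul(O, Pow(m, 2)) (Function('s')(m, O) = Mul(Mul(O, m), m) = Mul(O, Pow(m, 2)))
Function('A')(Z) = Mul(-114, Z)
Pow(Add(Function('A')(Function('s')(Function('X')(4, 6), 4)), Function('P')(Function('Y')(Function('S')(-2)), 14)), -1) = Pow(Add(Mul(-114, Mul(4, Pow(3, 2))), 14), -1) = Pow(Add(Mul(-114, Mul(4, 9)), 14), -1) = Pow(Add(Mul(-114, 36), 14), -1) = Pow(Add(-4104, 14), -1) = Pow(-4090, -1) = Rational(-1, 4090)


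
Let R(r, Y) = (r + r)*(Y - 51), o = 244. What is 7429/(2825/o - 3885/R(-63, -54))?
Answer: 114198588/173461 ≈ 658.35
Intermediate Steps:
R(r, Y) = 2*r*(-51 + Y) (R(r, Y) = (2*r)*(-51 + Y) = 2*r*(-51 + Y))
7429/(2825/o - 3885/R(-63, -54)) = 7429/(2825/244 - 3885*(-1/(126*(-51 - 54)))) = 7429/(2825*(1/244) - 3885/(2*(-63)*(-105))) = 7429/(2825/244 - 3885/13230) = 7429/(2825/244 - 3885*1/13230) = 7429/(2825/244 - 37/126) = 7429/(173461/15372) = 7429*(15372/173461) = 114198588/173461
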